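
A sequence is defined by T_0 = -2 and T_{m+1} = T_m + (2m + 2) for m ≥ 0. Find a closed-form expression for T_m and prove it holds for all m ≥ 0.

Claim: T_m = m^2 + m − 2.

Base case: T_0 = -2, and 0^2 + 0 − 2 = -2.
Assume T_k = k^2 + k − 2.
Then T_{k+1} = T_k + (2k + 2) = (k^2 + k − 2) + (2k + 2) = k^2 + 3k,
and (k+1)^2 + (k+1) − 2 = k^2 + 3k.
This completes the inductive step, so T_m = m^2 + m − 2 for all m ≥ 0.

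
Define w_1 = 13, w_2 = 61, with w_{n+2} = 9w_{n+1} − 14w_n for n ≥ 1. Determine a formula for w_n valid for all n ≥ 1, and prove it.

Claim: w_n = 3·2^n + 7^n.

Base cases: w_1 = 13 and 3·2^1 + 7^1 = 13; w_2 = 61 and 3·2^2 + 7^2 = 61.
Assume w_j = 3·2^j + 7^j for all 1 ≤ j ≤ r, where r ≥ 2.
Then w_{r+1} = 9w_r − 14w_{r−1} = 9·(3·2^r + 7^r) − 14·(3·2^{r−1} + 7^{r−1}) = 3·(9·2 − 14)2^{r−1} + (9·7 − 14)7^{r−1} = 12·2^{r−1} + 49·7^{r−1} = 3·2^{r+1} + 7^{r+1}.
So the formula holds for r+1, and by strong induction w_n = 3·2^n + 7^n for all n ≥ 1.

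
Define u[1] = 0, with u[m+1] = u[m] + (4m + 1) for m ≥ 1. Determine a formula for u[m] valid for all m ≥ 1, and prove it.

Claim: u[m] = 2m^2 − m − 1.

Base case: u[1] = 0, and 2·1^2 − 1 − 1 = 0.
Assume u[j] = 2j^2 − j − 1.
Then u[j+1] = u[j] + (4j + 1) = (2j^2 − j − 1) + (4j + 1) = 2j^2 + 3j,
and 2·(j+1)^2 − (j+1) − 1 = 2j^2 + 3j.
By induction, u[m] = 2m^2 − m − 1 for all m ≥ 1.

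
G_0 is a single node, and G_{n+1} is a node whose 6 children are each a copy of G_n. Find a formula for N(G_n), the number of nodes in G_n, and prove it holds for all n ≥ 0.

Claim: N(G_n) = (6^{n+1} − 1)/5.

Base case: N(G_0) = 1, and (6^{0+1} − 1)/5 = 1.
Assume N(G_m) = (6^{m+1} − 1)/5.
Then N(G_{m+1}) = 1 + 6N(G_m) = 1 + 6·(6^{m+1} − 1)/5 = 1 + (6^{m+2} − 6)/5 = (5 + 6^{m+2} − 6)/5 = (6^{m+2} − 1)/5.
This completes the inductive step, so N(G_n) = (6^{n+1} − 1)/5 for all n ≥ 0.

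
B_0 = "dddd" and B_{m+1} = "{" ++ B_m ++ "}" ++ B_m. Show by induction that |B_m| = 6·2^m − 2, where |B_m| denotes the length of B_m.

Base case: |B_0| = 4, and 6·2^0 − 2 = 4.
Assume |B_j| = 6·2^j − 2.
Then |B_{j+1}| = 1 + |B_j| + 1 + |B_j| = 2|B_j| + 2 = 2(6·2^j − 2) + 2 = 6·2^{j+1} − 4 + 2 = 6·2^{j+1} − 2.
By induction, |B_m| = 6·2^m − 2 for all m ≥ 0.

|B_m| = 6·2^m − 2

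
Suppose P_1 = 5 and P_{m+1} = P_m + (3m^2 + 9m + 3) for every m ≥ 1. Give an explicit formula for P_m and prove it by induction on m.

Claim: P_m = m^3 + 3m^2 − m + 2.

Base case: P_1 = 5, and 1^3 + 3·1^2 − 1 + 2 = 5.
Assume P_j = j^3 + 3j^2 − j + 2.
Then P_{j+1} = P_j + (3j^2 + 9j + 3) = (j^3 + 3j^2 − j + 2) + (3j^2 + 9j + 3) = j^3 + 6j^2 + 8j + 5,
and (j+1)^3 + 3·(j+1)^2 − (j+1) + 2 = j^3 + 6j^2 + 8j + 5.
This completes the inductive step, so P_m = m^3 + 3m^2 − m + 2 for all m ≥ 1.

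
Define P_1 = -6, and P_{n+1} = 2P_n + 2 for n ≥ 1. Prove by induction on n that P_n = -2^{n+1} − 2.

Base case: P_1 = -6, and -2^{1+1} − 2 = -4 − 2 = -6.
Assume P_m = -2^{m+1} − 2 for some m ≥ 1.
Then P_{m+1} = 2P_m + 2 = 2·(-2^{m+1} − 2) + 2 = -2^{m+2} − 4 + 2 = -2^{m+2} − 2.
By induction, P_n = -2^{n+1} − 2 for all n ≥ 1.

P_n = -2^{n+1} − 2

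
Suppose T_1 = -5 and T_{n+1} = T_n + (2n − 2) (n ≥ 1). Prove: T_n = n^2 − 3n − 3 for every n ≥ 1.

Base case: T_1 = -5, and 1^2 − 3·1 − 3 = -5.
Assume T_m = m^2 − 3m − 3.
Then T_{m+1} = T_m + (2m − 2) = (m^2 − 3m − 3) + (2m − 2) = m^2 − m − 5,
and (m+1)^2 − 3·(m+1) − 3 = m^2 − m − 5.
This completes the inductive step, so T_n = n^2 − 3n − 3 for all n ≥ 1.

T_n = n^2 − 3n − 3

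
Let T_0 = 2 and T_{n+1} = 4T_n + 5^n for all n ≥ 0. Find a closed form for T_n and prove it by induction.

Claim: T_n = 4^n + 5^n.

Base case: T_0 = 2, and 4^0 + 5^0 = 1 + 1 = 2.
Assume T_m = 4^m + 5^m for some m ≥ 0.
Then T_{m+1} = 4T_m + 5^m = 4·(4^m + 5^m) + 5^m = 4^{m+1} + 4·5^m + 5^m = 4^{m+1} + 5·5^m = 4^{m+1} + 5^{m+1}.
So the formula holds for m+1, and by induction T_n = 4^n + 5^n for all n ≥ 0.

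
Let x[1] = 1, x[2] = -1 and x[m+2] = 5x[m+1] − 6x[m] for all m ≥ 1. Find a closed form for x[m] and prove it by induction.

Claim: x[m] = -3^m + 2·2^m.

Base cases: x[1] = 1 and -3^1 + 2·2^1 = 1; x[2] = -1 and -3^2 + 2·2^2 = -1.
Assume x[j] = -3^j + 2·2^j for all 1 ≤ j ≤ r, where r ≥ 2.
Then x[r+1] = 5x[r] − 6x[r−1] = 5·(-3^r + 2·2^r) − 6·(-3^{r−1} + 2·2^{r−1}) = -(5·3 − 6)3^{r−1} + 2·(5·2 − 6)2^{r−1} = -9·3^{r−1} + 8·2^{r−1} = -3^{r+1} + 2·2^{r+1}.
By strong induction, x[m] = -3^m + 2·2^m for all m ≥ 1.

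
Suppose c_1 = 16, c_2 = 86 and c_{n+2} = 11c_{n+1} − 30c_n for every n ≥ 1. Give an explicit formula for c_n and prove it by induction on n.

Claim: c_n = 2·5^n + 6^n.

Base cases: c_1 = 16 and 2·5^1 + 6^1 = 16; c_2 = 86 and 2·5^2 + 6^2 = 86.
Assume c_j = 2·5^j + 6^j for all 1 ≤ j ≤ m, where m ≥ 2.
Then c_{m+1} = 11c_m − 30c_{m−1} = 11·(2·5^m + 6^m) − 30·(2·5^{m−1} + 6^{m−1}) = 2·(11·5 − 30)5^{m−1} + (11·6 − 30)6^{m−1} = 50·5^{m−1} + 36·6^{m−1} = 2·5^{m+1} + 6^{m+1}.
So the formula holds for m+1, and by strong induction c_n = 2·5^n + 6^n for all n ≥ 1.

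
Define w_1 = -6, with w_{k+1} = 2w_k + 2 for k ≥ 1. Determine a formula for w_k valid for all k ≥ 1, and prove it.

Claim: w_k = -2^{k+1} − 2.

Base case: w_1 = -6, and -2^{1+1} − 2 = -4 − 2 = -6.
Assume w_r = -2^{r+1} − 2 for some r ≥ 1.
Then w_{r+1} = 2w_r + 2 = 2·(-2^{r+1} − 2) + 2 = -2^{r+2} − 4 + 2 = -2^{r+2} − 2.
Hence w_k = -2^{k+1} − 2 for every k ≥ 1, by induction.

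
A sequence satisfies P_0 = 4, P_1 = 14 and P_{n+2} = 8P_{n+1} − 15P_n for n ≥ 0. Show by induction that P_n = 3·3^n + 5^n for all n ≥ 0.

Base cases: P_0 = 4 and 3·3^0 + 5^0 = 4; P_1 = 14 and 3·3^1 + 5^1 = 14.
Assume P_i = 3·3^i + 5^i for all 0 ≤ i ≤ j, where j ≥ 1.
Then P_{j+1} = 8P_j − 15P_{j−1} = 8·(3·3^j + 5^j) − 15·(3·3^{j−1} + 5^{j−1}) = 3·(8·3 − 15)3^{j−1} + (8·5 − 15)5^{j−1} = 27·3^{j−1} + 25·5^{j−1} = 3·3^{j+1} + 5^{j+1}.
So the formula holds for j+1, and by strong induction P_n = 3·3^n + 5^n for all n ≥ 0.

P_n = 3·3^n + 5^n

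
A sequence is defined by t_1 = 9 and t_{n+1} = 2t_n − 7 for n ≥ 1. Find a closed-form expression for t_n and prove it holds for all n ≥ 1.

Claim: t_n = 2^n + 7.

Base case: t_1 = 9, and 2^1 + 7 = 2 + 7 = 9.
Assume t_j = 2^j + 7 for some j ≥ 1.
Then t_{j+1} = 2t_j − 7 = 2·(2^j + 7) − 7 = 2^{j+1} + 14 − 7 = 2^{j+1} + 7.
This completes the inductive step, so t_n = 2^n + 7 for all n ≥ 1.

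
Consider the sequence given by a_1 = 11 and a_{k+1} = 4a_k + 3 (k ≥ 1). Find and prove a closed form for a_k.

Claim: a_k = 3·4^k − 1.

Base case: a_1 = 11, and 3·4^1 − 1 = 12 − 1 = 11.
Assume a_j = 3·4^j − 1 for some j ≥ 1.
Then a_{j+1} = 4a_j + 3 = 4·(3·4^j − 1) + 3 = 12·4^j − 4 + 3 = 3·4^{j+1} − 1.
So the formula holds for j+1, and by induction a_k = 3·4^k − 1 for all k ≥ 1.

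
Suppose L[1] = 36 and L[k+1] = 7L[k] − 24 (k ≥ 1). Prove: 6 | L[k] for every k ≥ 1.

Base case: L[1] = 36 = 6·6, so 6 | L[1].
Assume 6 | L[r], so L[r] = 6t for some integer t.
Then L[r+1] = 7L[r] − 24 = 7·(6t) − 24 = 6(7t − 4), so 6 | L[r+1].
By induction, 6 | L[k] for all k ≥ 1.

6 | L[k]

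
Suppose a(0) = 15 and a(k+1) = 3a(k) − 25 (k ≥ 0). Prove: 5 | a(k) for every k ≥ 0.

Base case: a(0) = 15 = 5·3, so 5 | a(0).
Assume 5 | a(j), so a(j) = 5t for some integer t.
Then a(j+1) = 3a(j) − 25 = 3·(5t) − 25 = 5(3t − 5), so 5 | a(j+1).
Hence 5 | a(k) for every k ≥ 0, by induction.

5 | a(k)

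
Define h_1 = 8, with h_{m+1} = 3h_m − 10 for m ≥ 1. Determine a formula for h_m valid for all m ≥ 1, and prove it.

Claim: h_m = 3^m + 5.

Base case: h_1 = 8, and 3^1 + 5 = 3 + 5 = 8.
Assume h_j = 3^j + 5 for some j ≥ 1.
Then h_{j+1} = 3h_j − 10 = 3·(3^j + 5) − 10 = 3^{j+1} + 15 − 10 = 3^{j+1} + 5.
Hence h_m = 3^m + 5 for every m ≥ 1, by induction.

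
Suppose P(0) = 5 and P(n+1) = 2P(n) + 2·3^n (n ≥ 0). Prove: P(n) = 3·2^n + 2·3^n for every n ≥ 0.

Base case: P(0) = 5, and 3·2^0 + 2·3^0 = 3 + 2 = 5.
Assume P(j) = 3·2^j + 2·3^j for some j ≥ 0.
Then P(j+1) = 2P(j) + 2·3^j = 2·(3·2^j + 2·3^j) + 2·3^j = 3·2^{j+1} + 4·3^j + 2·3^j = 3·2^{j+1} + 6·3^j = 3·2^{j+1} + 2·3^{j+1}.
So the formula holds for j+1, and by induction P(n) = 3·2^n + 2·3^n for all n ≥ 0.

P(n) = 3·2^n + 2·3^n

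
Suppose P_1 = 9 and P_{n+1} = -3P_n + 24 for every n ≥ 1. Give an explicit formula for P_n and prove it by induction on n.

Claim: P_n = -(-3)^n + 6.

Base case: P_1 = 9, and -(-3)^1 + 6 = 3 + 6 = 9.
Assume P_k = -(-3)^k + 6 for some k ≥ 1.
Then P_{k+1} = -3P_k + 24 = -3·(-(-3)^k + 6) + 24 = 3·(-3)^k − 18 + 24 = -(-3)^{k+1} + 6.
Hence P_n = -(-3)^n + 6 for every n ≥ 1, by induction.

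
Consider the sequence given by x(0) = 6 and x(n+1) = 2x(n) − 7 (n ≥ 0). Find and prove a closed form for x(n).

Claim: x(n) = -2^n + 7.

Base case: x(0) = 6, and -2^0 + 7 = -1 + 7 = 6.
Assume x(j) = -2^j + 7 for some j ≥ 0.
Then x(j+1) = 2x(j) − 7 = 2·(-2^j + 7) − 7 = -2^{j+1} + 14 − 7 = -2^{j+1} + 7.
This completes the inductive step, so x(n) = -2^n + 7 for all n ≥ 0.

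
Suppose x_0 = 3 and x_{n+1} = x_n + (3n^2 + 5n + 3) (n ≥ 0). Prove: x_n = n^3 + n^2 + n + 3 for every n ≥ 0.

Base case: x_0 = 3, and 0^3 + 0^2 + 0 + 3 = 3.
Assume x_j = j^3 + j^2 + j + 3.
Then x_{j+1} = x_j + (3j^2 + 5j + 3) = (j^3 + j^2 + j + 3) + (3j^2 + 5j + 3) = j^3 + 4j^2 + 6j + 6,
and (j+1)^3 + (j+1)^2 + (j+1) + 3 = j^3 + 4j^2 + 6j + 6.
This completes the inductive step, so x_n = n^3 + n^2 + n + 3 for all n ≥ 0.

x_n = n^3 + n^2 + n + 3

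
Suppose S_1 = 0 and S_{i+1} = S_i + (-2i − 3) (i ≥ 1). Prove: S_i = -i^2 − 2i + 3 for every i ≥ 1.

Base case: S_1 = 0, and -1^2 − 2·1 + 3 = 0.
Assume S_m = -m^2 − 2m + 3.
Then S_{m+1} = S_m + (-2m − 3) = (-m^2 − 2m + 3) + (-2m − 3) = -m^2 − 4m,
and -(m+1)^2 − 2·(m+1) + 3 = -m^2 − 4m.
This completes the inductive step, so S_i = -i^2 − 2i + 3 for all i ≥ 1.

S_i = -i^2 − 2i + 3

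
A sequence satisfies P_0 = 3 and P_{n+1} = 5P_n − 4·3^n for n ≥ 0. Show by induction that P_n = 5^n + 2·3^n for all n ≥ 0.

Base case: P_0 = 3, and 5^0 + 2·3^0 = 1 + 2 = 3.
Assume P_r = 5^r + 2·3^r for some r ≥ 0.
Then P_{r+1} = 5P_r − 4·3^r = 5·(5^r + 2·3^r) − 4·3^r = 5^{r+1} + 10·3^r − 4·3^r = 5^{r+1} + 6·3^r = 5^{r+1} + 2·3^{r+1}.
By induction, P_n = 5^n + 2·3^n for all n ≥ 0.

P_n = 5^n + 2·3^n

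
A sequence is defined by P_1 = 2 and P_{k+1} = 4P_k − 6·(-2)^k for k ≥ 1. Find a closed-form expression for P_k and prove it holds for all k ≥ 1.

Claim: P_k = 4^k + (-2)^k.

Base case: P_1 = 2, and 4^1 + (-2)^1 = 4 − 2 = 2.
Assume P_j = 4^j + (-2)^j for some j ≥ 1.
Then P_{j+1} = 4P_j − 6·(-2)^j = 4·(4^j + (-2)^j) − 6·(-2)^j = 4^{j+1} + 4·(-2)^j − 6·(-2)^j = 4^{j+1} − 2·(-2)^j = 4^{j+1} + (-2)^{j+1}.
This completes the inductive step, so P_k = 4^k + (-2)^k for all k ≥ 1.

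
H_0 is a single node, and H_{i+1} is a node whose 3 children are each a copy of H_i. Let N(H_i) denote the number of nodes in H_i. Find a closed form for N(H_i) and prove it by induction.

Claim: N(H_i) = (3^{i+1} − 1)/2.

Base case: N(H_0) = 1, and (3^{0+1} − 1)/2 = 1.
Assume N(H_r) = (3^{r+1} − 1)/2.
Then N(H_{r+1}) = 1 + 3N(H_r) = 1 + 3·(3^{r+1} − 1)/2 = 1 + (3^{r+2} − 3)/2 = (2 + 3^{r+2} − 3)/2 = (3^{r+2} − 1)/2.
This completes the inductive step, so N(H_i) = (3^{i+1} − 1)/2 for all i ≥ 0.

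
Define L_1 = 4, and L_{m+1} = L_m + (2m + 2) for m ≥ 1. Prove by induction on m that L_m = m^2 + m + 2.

Base case: L_1 = 4, and 1^2 + 1 + 2 = 4.
Assume L_j = j^2 + j + 2.
Then L_{j+1} = L_j + (2j + 2) = (j^2 + j + 2) + (2j + 2) = j^2 + 3j + 4,
and (j+1)^2 + (j+1) + 2 = j^2 + 3j + 4.
By induction, L_m = m^2 + m + 2 for all m ≥ 1.

L_m = m^2 + m + 2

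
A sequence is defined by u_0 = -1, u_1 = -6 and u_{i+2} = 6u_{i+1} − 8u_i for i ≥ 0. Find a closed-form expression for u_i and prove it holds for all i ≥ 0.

Claim: u_i = 2^i − 2·4^i.

Base cases: u_0 = -1 and 2^0 − 2·4^0 = -1; u_1 = -6 and 2^1 − 2·4^1 = -6.
Assume u_j = 2^j − 2·4^j for all 0 ≤ j ≤ m, where m ≥ 1.
Then u_{m+1} = 6u_m − 8u_{m−1} = 6·(2^m − 2·4^m) − 8·(2^{m−1} − 2·4^{m−1}) = (6·2 − 8)2^{m−1} − 2·(6·4 − 8)4^{m−1} = 4·2^{m−1} − 32·4^{m−1} = 2^{m+1} − 2·4^{m+1}.
So the formula holds for m+1, and by strong induction u_i = 2^i − 2·4^i for all i ≥ 0.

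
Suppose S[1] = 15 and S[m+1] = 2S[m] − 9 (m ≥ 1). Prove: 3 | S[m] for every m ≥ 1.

Base case: S[1] = 15 = 3·5, so 3 | S[1].
Assume 3 | S[k], so S[k] = 3t for some integer t.
Then S[k+1] = 2S[k] − 9 = 2·(3t) − 9 = 3(2t − 3), so 3 | S[k+1].
This completes the inductive step, so 3 | S[m] for all m ≥ 1.

3 | S[m]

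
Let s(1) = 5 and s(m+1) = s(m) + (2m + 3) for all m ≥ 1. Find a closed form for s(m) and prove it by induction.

Claim: s(m) = m^2 + 2m + 2.

Base case: s(1) = 5, and 1^2 + 2·1 + 2 = 5.
Assume s(k) = k^2 + 2k + 2.
Then s(k+1) = s(k) + (2k + 3) = (k^2 + 2k + 2) + (2k + 3) = k^2 + 4k + 5,
and (k+1)^2 + 2·(k+1) + 2 = k^2 + 4k + 5.
Hence s(m) = m^2 + 2m + 2 for every m ≥ 1, by induction.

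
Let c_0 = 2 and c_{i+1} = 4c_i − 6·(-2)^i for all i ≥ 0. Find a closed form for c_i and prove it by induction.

Claim: c_i = 4^i + (-2)^i.

Base case: c_0 = 2, and 4^0 + (-2)^0 = 1 + 1 = 2.
Assume c_j = 4^j + (-2)^j for some j ≥ 0.
Then c_{j+1} = 4c_j − 6·(-2)^j = 4·(4^j + (-2)^j) − 6·(-2)^j = 4^{j+1} + 4·(-2)^j − 6·(-2)^j = 4^{j+1} − 2·(-2)^j = 4^{j+1} + (-2)^{j+1}.
Hence c_i = 4^i + (-2)^i for every i ≥ 0, by induction.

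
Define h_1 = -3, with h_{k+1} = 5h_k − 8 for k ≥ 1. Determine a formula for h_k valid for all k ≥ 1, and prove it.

Claim: h_k = -5^k + 2.

Base case: h_1 = -3, and -5^1 + 2 = -5 + 2 = -3.
Assume h_m = -5^m + 2 for some m ≥ 1.
Then h_{m+1} = 5h_m − 8 = 5·(-5^m + 2) − 8 = -5^{m+1} + 10 − 8 = -5^{m+1} + 2.
This completes the inductive step, so h_k = -5^k + 2 for all k ≥ 1.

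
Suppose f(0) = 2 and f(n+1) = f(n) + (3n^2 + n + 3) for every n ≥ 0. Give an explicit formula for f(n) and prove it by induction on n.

Claim: f(n) = n^3 − n^2 + 3n + 2.

Base case: f(0) = 2, and 0^3 − 0^2 + 3·0 + 2 = 2.
Assume f(r) = r^3 − r^2 + 3r + 2.
Then f(r+1) = f(r) + (3r^2 + r + 3) = (r^3 − r^2 + 3r + 2) + (3r^2 + r + 3) = r^3 + 2r^2 + 4r + 5,
and (r+1)^3 − (r+1)^2 + 3·(r+1) + 2 = r^3 + 2r^2 + 4r + 5.
This completes the inductive step, so f(n) = n^3 − n^2 + 3n + 2 for all n ≥ 0.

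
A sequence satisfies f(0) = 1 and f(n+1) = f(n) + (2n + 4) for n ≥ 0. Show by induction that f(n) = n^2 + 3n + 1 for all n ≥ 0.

Base case: f(0) = 1, and 0^2 + 3·0 + 1 = 1.
Assume f(j) = j^2 + 3j + 1.
Then f(j+1) = f(j) + (2j + 4) = (j^2 + 3j + 1) + (2j + 4) = j^2 + 5j + 5,
and (j+1)^2 + 3·(j+1) + 1 = j^2 + 5j + 5.
This completes the inductive step, so f(n) = n^2 + 3n + 1 for all n ≥ 0.

f(n) = n^2 + 3n + 1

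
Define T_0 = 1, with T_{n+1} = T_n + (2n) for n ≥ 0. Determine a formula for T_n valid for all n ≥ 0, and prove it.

Claim: T_n = n^2 − n + 1.

Base case: T_0 = 1, and 0^2 − 0 + 1 = 1.
Assume T_k = k^2 − k + 1.
Then T_{k+1} = T_k + (2k) = (k^2 − k + 1) + (2k) = k^2 + k + 1,
and (k+1)^2 − (k+1) + 1 = k^2 + k + 1.
This completes the inductive step, so T_n = n^2 − n + 1 for all n ≥ 0.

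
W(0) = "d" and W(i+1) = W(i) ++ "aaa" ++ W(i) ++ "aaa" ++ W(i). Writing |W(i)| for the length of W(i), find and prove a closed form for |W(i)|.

Claim: |W(i)| = 4·3^i − 3.

Base case: |W(0)| = 1, and 4·3^0 − 3 = 1.
Assume |W(m)| = 4·3^m − 3.
Then |W(m+1)| = 3|W(m)| + 6 = 3(4·3^m − 3) + 6 = 4·3^{m+1} − 9 + 6 = 4·3^{m+1} − 3.
Hence |W(i)| = 4·3^i − 3 for every i ≥ 0, by induction.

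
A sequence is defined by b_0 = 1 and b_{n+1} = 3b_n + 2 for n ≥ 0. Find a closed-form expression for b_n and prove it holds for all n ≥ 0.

Claim: b_n = 2·3^n − 1.

Base case: b_0 = 1, and 2·3^0 − 1 = 2 − 1 = 1.
Assume b_k = 2·3^k − 1 for some k ≥ 0.
Then b_{k+1} = 3b_k + 2 = 3·(2·3^k − 1) + 2 = 6·3^k − 3 + 2 = 2·3^{k+1} − 1.
By induction, b_n = 2·3^n − 1 for all n ≥ 0.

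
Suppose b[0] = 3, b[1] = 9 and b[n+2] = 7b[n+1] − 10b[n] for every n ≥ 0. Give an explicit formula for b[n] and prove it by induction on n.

Claim: b[n] = 2·2^n + 5^n.

Base cases: b[0] = 3 and 2·2^0 + 5^0 = 3; b[1] = 9 and 2·2^1 + 5^1 = 9.
Assume b[i] = 2·2^i + 5^i for all 0 ≤ i ≤ j, where j ≥ 1.
Then b[j+1] = 7b[j] − 10b[j−1] = 7·(2·2^j + 5^j) − 10·(2·2^{j−1} + 5^{j−1}) = 2·(7·2 − 10)2^{j−1} + (7·5 − 10)5^{j−1} = 8·2^{j−1} + 25·5^{j−1} = 2·2^{j+1} + 5^{j+1}.
So the formula holds for j+1, and by strong induction b[n] = 2·2^n + 5^n for all n ≥ 0.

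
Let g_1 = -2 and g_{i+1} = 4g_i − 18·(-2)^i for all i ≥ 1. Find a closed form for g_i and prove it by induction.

Claim: g_i = 4^i + 3·(-2)^i.

Base case: g_1 = -2, and 4^1 + 3·(-2)^1 = 4 − 6 = -2.
Assume g_r = 4^r + 3·(-2)^r for some r ≥ 1.
Then g_{r+1} = 4g_r − 18·(-2)^r = 4·(4^r + 3·(-2)^r) − 18·(-2)^r = 4^{r+1} + 12·(-2)^r − 18·(-2)^r = 4^{r+1} − 6·(-2)^r = 4^{r+1} + 3·(-2)^{r+1}.
This completes the inductive step, so g_i = 4^i + 3·(-2)^i for all i ≥ 1.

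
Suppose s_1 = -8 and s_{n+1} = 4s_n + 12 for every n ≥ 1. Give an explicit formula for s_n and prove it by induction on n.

Claim: s_n = -4^n − 4.

Base case: s_1 = -8, and -4^1 − 4 = -4 − 4 = -8.
Assume s_m = -4^m − 4 for some m ≥ 1.
Then s_{m+1} = 4s_m + 12 = 4·(-4^m − 4) + 12 = -4^{m+1} − 16 + 12 = -4^{m+1} − 4.
Hence s_n = -4^n − 4 for every n ≥ 1, by induction.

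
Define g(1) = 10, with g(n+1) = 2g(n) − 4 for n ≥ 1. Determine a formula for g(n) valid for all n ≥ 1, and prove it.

Claim: g(n) = 3·2^n + 4.

Base case: g(1) = 10, and 3·2^1 + 4 = 6 + 4 = 10.
Assume g(j) = 3·2^j + 4 for some j ≥ 1.
Then g(j+1) = 2g(j) − 4 = 2·(3·2^j + 4) − 4 = 6·2^j + 8 − 4 = 3·2^{j+1} + 4.
Hence g(n) = 3·2^n + 4 for every n ≥ 1, by induction.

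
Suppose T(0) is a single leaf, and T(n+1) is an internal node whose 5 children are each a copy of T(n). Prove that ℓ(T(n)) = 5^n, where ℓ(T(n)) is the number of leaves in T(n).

Base case: ℓ(T(0)) = 1, and 5^0 = 1.
Assume ℓ(T(m)) = 5^m.
Then ℓ(T(m+1)) = 5·ℓ(T(m)) = 5·5^m = 5^{m+1}.
This completes the inductive step, so ℓ(T(n)) = 5^n for all n ≥ 0.

ℓ(T(n)) = 5^n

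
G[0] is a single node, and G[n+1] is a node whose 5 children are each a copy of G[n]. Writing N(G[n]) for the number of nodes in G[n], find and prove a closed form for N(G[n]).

Claim: N(G[n]) = (5^{n+1} − 1)/4.

Base case: N(G[0]) = 1, and (5^{0+1} − 1)/4 = 1.
Assume N(G[j]) = (5^{j+1} − 1)/4.
Then N(G[j+1]) = 1 + 5N(G[j]) = 1 + 5·(5^{j+1} − 1)/4 = 1 + (5^{j+2} − 5)/4 = (4 + 5^{j+2} − 5)/4 = (5^{j+2} − 1)/4.
By induction, N(G[n]) = (5^{n+1} − 1)/4 for all n ≥ 0.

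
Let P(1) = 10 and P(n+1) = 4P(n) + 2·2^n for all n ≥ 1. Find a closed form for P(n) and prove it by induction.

Claim: P(n) = 3·4^n − 2^n.

Base case: P(1) = 10, and 3·4^1 − 2^1 = 12 − 2 = 10.
Assume P(m) = 3·4^m − 2^m for some m ≥ 1.
Then P(m+1) = 4P(m) + 2·2^m = 4·(3·4^m − 2^m) + 2·2^m = 3·4^{m+1} − 4·2^m + 2·2^m = 3·4^{m+1} − 2·2^m = 3·4^{m+1} − 2^{m+1}.
By induction, P(n) = 3·4^n − 2^n for all n ≥ 1.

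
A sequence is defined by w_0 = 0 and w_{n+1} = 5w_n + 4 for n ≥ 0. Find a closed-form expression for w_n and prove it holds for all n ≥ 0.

Claim: w_n = 5^n − 1.

Base case: w_0 = 0, and 5^0 − 1 = 1 − 1 = 0.
Assume w_r = 5^r − 1 for some r ≥ 0.
Then w_{r+1} = 5w_r + 4 = 5·(5^r − 1) + 4 = 5^{r+1} − 5 + 4 = 5^{r+1} − 1.
This completes the inductive step, so w_n = 5^n − 1 for all n ≥ 0.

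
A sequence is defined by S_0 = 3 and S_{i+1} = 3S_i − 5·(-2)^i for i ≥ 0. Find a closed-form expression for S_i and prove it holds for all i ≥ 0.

Claim: S_i = 2·3^i + (-2)^i.

Base case: S_0 = 3, and 2·3^0 + (-2)^0 = 2 + 1 = 3.
Assume S_r = 2·3^r + (-2)^r for some r ≥ 0.
Then S_{r+1} = 3S_r − 5·(-2)^r = 3·(2·3^r + (-2)^r) − 5·(-2)^r = 2·3^{r+1} + 3·(-2)^r − 5·(-2)^r = 2·3^{r+1} − 2·(-2)^r = 2·3^{r+1} + (-2)^{r+1}.
Hence S_i = 2·3^i + (-2)^i for every i ≥ 0, by induction.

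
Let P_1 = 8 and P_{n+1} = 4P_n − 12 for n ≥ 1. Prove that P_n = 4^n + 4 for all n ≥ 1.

Base case: P_1 = 8, and 4^1 + 4 = 4 + 4 = 8.
Assume P_r = 4^r + 4 for some r ≥ 1.
Then P_{r+1} = 4P_r − 12 = 4·(4^r + 4) − 12 = 4^{r+1} + 16 − 12 = 4^{r+1} + 4.
Hence P_n = 4^n + 4 for every n ≥ 1, by induction.

P_n = 4^n + 4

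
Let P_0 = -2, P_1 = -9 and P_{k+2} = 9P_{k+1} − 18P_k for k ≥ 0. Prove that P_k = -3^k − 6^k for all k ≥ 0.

Base cases: P_0 = -2 and -3^0 − 6^0 = -2; P_1 = -9 and -3^1 − 6^1 = -9.
Assume P_i = -3^i − 6^i for all 0 ≤ i ≤ j, where j ≥ 1.
Then P_{j+1} = 9P_j − 18P_{j−1} = 9·(-3^j − 6^j) − 18·(-3^{j−1} − 6^{j−1}) = -(9·3 − 18)3^{j−1} − (9·6 − 18)6^{j−1} = -9·3^{j−1} − 36·6^{j−1} = -3^{j+1} − 6^{j+1}.
This completes the inductive step, so P_k = -3^k − 6^k for all k ≥ 0.

P_k = -3^k − 6^k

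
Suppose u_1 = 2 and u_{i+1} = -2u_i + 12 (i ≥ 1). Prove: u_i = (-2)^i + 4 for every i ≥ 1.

Base case: u_1 = 2, and (-2)^1 + 4 = -2 + 4 = 2.
Assume u_r = (-2)^r + 4 for some r ≥ 1.
Then u_{r+1} = -2u_r + 12 = -2·((-2)^r + 4) + 12 = -2·(-2)^r − 8 + 12 = (-2)^{r+1} + 4.
Hence u_i = (-2)^i + 4 for every i ≥ 1, by induction.

u_i = (-2)^i + 4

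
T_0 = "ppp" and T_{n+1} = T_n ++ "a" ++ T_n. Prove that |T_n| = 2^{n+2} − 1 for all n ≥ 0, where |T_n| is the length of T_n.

Base case: |T_0| = 3, and 2^{0+2} − 1 = 3.
Assume |T_m| = 2^{m+2} − 1.
Then |T_{m+1}| = |T_m| + 1 + |T_m| = 2|T_m| + 1 = 2(2^{m+2} − 1) + 1 = 2^{m+3} − 2 + 1 = 2^{m+3} − 1.
So the formula holds for m+1, and by induction |T_n| = 2^{n+2} − 1 for all n ≥ 0.

|T_n| = 2^{n+2} − 1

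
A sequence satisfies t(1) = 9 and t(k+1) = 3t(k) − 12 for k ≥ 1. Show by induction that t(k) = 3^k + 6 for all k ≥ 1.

Base case: t(1) = 9, and 3^1 + 6 = 3 + 6 = 9.
Assume t(r) = 3^r + 6 for some r ≥ 1.
Then t(r+1) = 3t(r) − 12 = 3·(3^r + 6) − 12 = 3^{r+1} + 18 − 12 = 3^{r+1} + 6.
So the formula holds for r+1, and by induction t(k) = 3^k + 6 for all k ≥ 1.

t(k) = 3^k + 6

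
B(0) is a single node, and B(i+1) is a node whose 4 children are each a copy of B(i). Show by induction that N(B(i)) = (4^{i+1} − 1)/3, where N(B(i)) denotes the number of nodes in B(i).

Base case: N(B(0)) = 1, and (4^{0+1} − 1)/3 = 1.
Assume N(B(k)) = (4^{k+1} − 1)/3.
Then N(B(k+1)) = 1 + 4N(B(k)) = 1 + 4·(4^{k+1} − 1)/3 = 1 + (4^{k+2} − 4)/3 = (3 + 4^{k+2} − 4)/3 = (4^{k+2} − 1)/3.
So the formula holds for k+1, and by induction N(B(i)) = (4^{i+1} − 1)/3 for all i ≥ 0.

N(B(i)) = (4^{i+1} − 1)/3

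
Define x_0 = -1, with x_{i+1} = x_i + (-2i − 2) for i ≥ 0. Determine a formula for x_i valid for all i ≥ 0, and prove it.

Claim: x_i = -i^2 − i − 1.

Base case: x_0 = -1, and -0^2 − 0 − 1 = -1.
Assume x_j = -j^2 − j − 1.
Then x_{j+1} = x_j + (-2j − 2) = (-j^2 − j − 1) + (-2j − 2) = -j^2 − 3j − 3,
and -(j+1)^2 − (j+1) − 1 = -j^2 − 3j − 3.
This completes the inductive step, so x_i = -i^2 − i − 1 for all i ≥ 0.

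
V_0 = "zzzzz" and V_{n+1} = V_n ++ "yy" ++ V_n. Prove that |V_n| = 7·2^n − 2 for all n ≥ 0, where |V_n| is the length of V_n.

Base case: |V_0| = 5, and 7·2^0 − 2 = 5.
Assume |V_j| = 7·2^j − 2.
Then |V_{j+1}| = |V_j| + 2 + |V_j| = 2|V_j| + 2 = 2(7·2^j − 2) + 2 = 7·2^{j+1} − 4 + 2 = 7·2^{j+1} − 2.
By induction, |V_n| = 7·2^n − 2 for all n ≥ 0.

|V_n| = 7·2^n − 2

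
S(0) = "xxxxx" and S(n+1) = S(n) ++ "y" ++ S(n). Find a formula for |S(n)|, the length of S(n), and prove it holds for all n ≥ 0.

Claim: |S(n)| = 6·2^n − 1.

Base case: |S(0)| = 5, and 6·2^0 − 1 = 5.
Assume |S(m)| = 6·2^m − 1.
Then |S(m+1)| = |S(m)| + 1 + |S(m)| = 2|S(m)| + 1 = 2(6·2^m − 1) + 1 = 6·2^{m+1} − 2 + 1 = 6·2^{m+1} − 1.
Hence |S(n)| = 6·2^n − 1 for every n ≥ 0, by induction.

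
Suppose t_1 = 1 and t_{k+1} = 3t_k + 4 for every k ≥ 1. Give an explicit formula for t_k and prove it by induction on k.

Claim: t_k = 3^k − 2.

Base case: t_1 = 1, and 3^1 − 2 = 3 − 2 = 1.
Assume t_j = 3^j − 2 for some j ≥ 1.
Then t_{j+1} = 3t_j + 4 = 3·(3^j − 2) + 4 = 3^{j+1} − 6 + 4 = 3^{j+1} − 2.
Hence t_k = 3^k − 2 for every k ≥ 1, by induction.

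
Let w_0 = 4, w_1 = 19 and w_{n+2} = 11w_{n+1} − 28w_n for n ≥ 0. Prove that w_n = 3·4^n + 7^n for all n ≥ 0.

Base cases: w_0 = 4 and 3·4^0 + 7^0 = 4; w_1 = 19 and 3·4^1 + 7^1 = 19.
Assume w_i = 3·4^i + 7^i for all 0 ≤ i ≤ j, where j ≥ 1.
Then w_{j+1} = 11w_j − 28w_{j−1} = 11·(3·4^j + 7^j) − 28·(3·4^{j−1} + 7^{j−1}) = 3·(11·4 − 28)4^{j−1} + (11·7 − 28)7^{j−1} = 48·4^{j−1} + 49·7^{j−1} = 3·4^{j+1} + 7^{j+1}.
Hence w_n = 3·4^n + 7^n for every n ≥ 0, by strong induction.

w_n = 3·4^n + 7^n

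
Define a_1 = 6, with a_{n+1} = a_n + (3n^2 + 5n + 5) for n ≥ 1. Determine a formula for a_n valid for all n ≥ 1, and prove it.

Claim: a_n = n^3 + n^2 + 3n + 1.

Base case: a_1 = 6, and 1^3 + 1^2 + 3·1 + 1 = 6.
Assume a_r = r^3 + r^2 + 3r + 1.
Then a_{r+1} = a_r + (3r^2 + 5r + 5) = (r^3 + r^2 + 3r + 1) + (3r^2 + 5r + 5) = r^3 + 4r^2 + 8r + 6,
and (r+1)^3 + (r+1)^2 + 3·(r+1) + 1 = r^3 + 4r^2 + 8r + 6.
This completes the inductive step, so a_n = n^3 + n^2 + 3n + 1 for all n ≥ 1.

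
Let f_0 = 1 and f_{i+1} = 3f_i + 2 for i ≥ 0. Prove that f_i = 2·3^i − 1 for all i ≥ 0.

Base case: f_0 = 1, and 2·3^0 − 1 = 2 − 1 = 1.
Assume f_j = 2·3^j − 1 for some j ≥ 0.
Then f_{j+1} = 3f_j + 2 = 3·(2·3^j − 1) + 2 = 6·3^j − 3 + 2 = 2·3^{j+1} − 1.
Hence f_i = 2·3^i − 1 for every i ≥ 0, by induction.

f_i = 2·3^i − 1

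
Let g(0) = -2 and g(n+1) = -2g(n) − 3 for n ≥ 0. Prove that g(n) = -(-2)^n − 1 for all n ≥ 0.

Base case: g(0) = -2, and -(-2)^0 − 1 = -1 − 1 = -2.
Assume g(m) = -(-2)^m − 1 for some m ≥ 0.
Then g(m+1) = -2g(m) − 3 = -2·(-(-2)^m − 1) − 3 = 2·(-2)^m + 2 − 3 = -(-2)^{m+1} − 1.
So the formula holds for m+1, and by induction g(n) = -(-2)^n − 1 for all n ≥ 0.

g(n) = -(-2)^n − 1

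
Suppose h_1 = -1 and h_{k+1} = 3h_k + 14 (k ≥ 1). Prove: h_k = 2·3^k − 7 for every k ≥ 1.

Base case: h_1 = -1, and 2·3^1 − 7 = 6 − 7 = -1.
Assume h_m = 2·3^m − 7 for some m ≥ 1.
Then h_{m+1} = 3h_m + 14 = 3·(2·3^m − 7) + 14 = 6·3^m − 21 + 14 = 2·3^{m+1} − 7.
So the formula holds for m+1, and by induction h_k = 2·3^k − 7 for all k ≥ 1.

h_k = 2·3^k − 7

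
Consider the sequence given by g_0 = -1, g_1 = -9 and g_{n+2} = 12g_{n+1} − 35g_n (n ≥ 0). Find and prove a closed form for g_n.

Claim: g_n = 5^n − 2·7^n.

Base cases: g_0 = -1 and 5^0 − 2·7^0 = -1; g_1 = -9 and 5^1 − 2·7^1 = -9.
Assume g_i = 5^i − 2·7^i for all 0 ≤ i ≤ j, where j ≥ 1.
Then g_{j+1} = 12g_j − 35g_{j−1} = 12·(5^j − 2·7^j) − 35·(5^{j−1} − 2·7^{j−1}) = (12·5 − 35)5^{j−1} − 2·(12·7 − 35)7^{j−1} = 25·5^{j−1} − 98·7^{j−1} = 5^{j+1} − 2·7^{j+1}.
Hence g_n = 5^n − 2·7^n for every n ≥ 0, by strong induction.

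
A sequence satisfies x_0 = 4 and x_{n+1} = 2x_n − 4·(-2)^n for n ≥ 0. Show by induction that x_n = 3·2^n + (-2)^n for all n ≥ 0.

Base case: x_0 = 4, and 3·2^0 + (-2)^0 = 3 + 1 = 4.
Assume x_r = 3·2^r + (-2)^r for some r ≥ 0.
Then x_{r+1} = 2x_r − 4·(-2)^r = 2·(3·2^r + (-2)^r) − 4·(-2)^r = 3·2^{r+1} + 2·(-2)^r − 4·(-2)^r = 3·2^{r+1} − 2·(-2)^r = 3·2^{r+1} + (-2)^{r+1}.
Hence x_n = 3·2^n + (-2)^n for every n ≥ 0, by induction.

x_n = 3·2^n + (-2)^n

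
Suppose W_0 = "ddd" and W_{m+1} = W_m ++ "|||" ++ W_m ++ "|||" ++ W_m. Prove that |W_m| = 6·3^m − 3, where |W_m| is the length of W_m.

Base case: |W_0| = 3, and 6·3^0 − 3 = 3.
Assume |W_k| = 6·3^k − 3.
Then |W_{k+1}| = 3|W_k| + 6 = 3(6·3^k − 3) + 6 = 6·3^{k+1} − 9 + 6 = 6·3^{k+1} − 3.
So the formula holds for k+1, and by induction |W_m| = 6·3^m − 3 for all m ≥ 0.

|W_m| = 6·3^m − 3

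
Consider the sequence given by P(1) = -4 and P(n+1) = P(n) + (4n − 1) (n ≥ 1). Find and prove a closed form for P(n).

Claim: P(n) = 2n^2 − 3n − 3.

Base case: P(1) = -4, and 2·1^2 − 3·1 − 3 = -4.
Assume P(j) = 2j^2 − 3j − 3.
Then P(j+1) = P(j) + (4j − 1) = (2j^2 − 3j − 3) + (4j − 1) = 2j^2 + j − 4,
and 2·(j+1)^2 − 3·(j+1) − 3 = 2j^2 + j − 4.
This completes the inductive step, so P(n) = 2n^2 − 3n − 3 for all n ≥ 1.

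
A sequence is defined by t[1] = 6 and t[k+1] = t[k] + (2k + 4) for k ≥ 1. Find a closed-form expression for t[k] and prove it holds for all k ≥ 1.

Claim: t[k] = k^2 + 3k + 2.

Base case: t[1] = 6, and 1^2 + 3·1 + 2 = 6.
Assume t[m] = m^2 + 3m + 2.
Then t[m+1] = t[m] + (2m + 4) = (m^2 + 3m + 2) + (2m + 4) = m^2 + 5m + 6,
and (m+1)^2 + 3·(m+1) + 2 = m^2 + 5m + 6.
This completes the inductive step, so t[k] = k^2 + 3k + 2 for all k ≥ 1.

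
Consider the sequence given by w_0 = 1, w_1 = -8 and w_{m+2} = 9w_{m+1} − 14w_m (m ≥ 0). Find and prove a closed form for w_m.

Claim: w_m = 3·2^m − 2·7^m.

Base cases: w_0 = 1 and 3·2^0 − 2·7^0 = 1; w_1 = -8 and 3·2^1 − 2·7^1 = -8.
Assume w_i = 3·2^i − 2·7^i for all 0 ≤ i ≤ j, where j ≥ 1.
Then w_{j+1} = 9w_j − 14w_{j−1} = 9·(3·2^j − 2·7^j) − 14·(3·2^{j−1} − 2·7^{j−1}) = 3·(9·2 − 14)2^{j−1} − 2·(9·7 − 14)7^{j−1} = 12·2^{j−1} − 98·7^{j−1} = 3·2^{j+1} − 2·7^{j+1}.
By strong induction, w_m = 3·2^m − 2·7^m for all m ≥ 0.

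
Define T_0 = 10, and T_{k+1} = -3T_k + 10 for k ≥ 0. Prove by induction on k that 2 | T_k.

Base case: T_0 = 10 = 2·5, so 2 | T_0.
Assume 2 | T_r, so T_r = 2t for some integer t.
Then T_{r+1} = -3T_r + 10 = -3·(2t) + 10 = 2(-3t + 5), so 2 | T_{r+1}.
This completes the inductive step, so 2 | T_k for all k ≥ 0.

2 | T_k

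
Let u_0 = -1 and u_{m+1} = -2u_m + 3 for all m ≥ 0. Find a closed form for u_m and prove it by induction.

Claim: u_m = -2·(-2)^m + 1.

Base case: u_0 = -1, and -2·(-2)^0 + 1 = -2 + 1 = -1.
Assume u_r = -2·(-2)^r + 1 for some r ≥ 0.
Then u_{r+1} = -2u_r + 3 = -2·(-2·(-2)^r + 1) + 3 = 4·(-2)^r − 2 + 3 = -2·(-2)^{r+1} + 1.
This completes the inductive step, so u_m = -2·(-2)^m + 1 for all m ≥ 0.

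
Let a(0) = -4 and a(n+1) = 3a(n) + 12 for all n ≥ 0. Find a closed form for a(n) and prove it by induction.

Claim: a(n) = 2·3^n − 6.

Base case: a(0) = -4, and 2·3^0 − 6 = 2 − 6 = -4.
Assume a(m) = 2·3^m − 6 for some m ≥ 0.
Then a(m+1) = 3a(m) + 12 = 3·(2·3^m − 6) + 12 = 6·3^m − 18 + 12 = 2·3^{m+1} − 6.
Hence a(n) = 2·3^n − 6 for every n ≥ 0, by induction.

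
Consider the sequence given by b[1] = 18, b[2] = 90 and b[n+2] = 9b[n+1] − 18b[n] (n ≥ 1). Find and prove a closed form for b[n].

Claim: b[n] = 2·6^n + 2·3^n.

Base cases: b[1] = 18 and 2·6^1 + 2·3^1 = 18; b[2] = 90 and 2·6^2 + 2·3^2 = 90.
Assume b[j] = 2·6^j + 2·3^j for all 1 ≤ j ≤ m, where m ≥ 2.
Then b[m+1] = 9b[m] − 18b[m−1] = 9·(2·6^m + 2·3^m) − 18·(2·6^{m−1} + 2·3^{m−1}) = 2·(9·6 − 18)6^{m−1} + 2·(9·3 − 18)3^{m−1} = 72·6^{m−1} + 18·3^{m−1} = 2·6^{m+1} + 2·3^{m+1}.
Hence b[n] = 2·6^n + 2·3^n for every n ≥ 1, by strong induction.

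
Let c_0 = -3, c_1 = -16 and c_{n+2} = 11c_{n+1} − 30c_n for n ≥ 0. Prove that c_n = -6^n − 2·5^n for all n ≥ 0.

Base cases: c_0 = -3 and -6^0 − 2·5^0 = -3; c_1 = -16 and -6^1 − 2·5^1 = -16.
Assume c_i = -6^i − 2·5^i for all 0 ≤ i ≤ j, where j ≥ 1.
Then c_{j+1} = 11c_j − 30c_{j−1} = 11·(-6^j − 2·5^j) − 30·(-6^{j−1} − 2·5^{j−1}) = -(11·6 − 30)6^{j−1} − 2·(11·5 − 30)5^{j−1} = -36·6^{j−1} − 50·5^{j−1} = -6^{j+1} − 2·5^{j+1}.
Hence c_n = -6^n − 2·5^n for every n ≥ 0, by strong induction.

c_n = -6^n − 2·5^n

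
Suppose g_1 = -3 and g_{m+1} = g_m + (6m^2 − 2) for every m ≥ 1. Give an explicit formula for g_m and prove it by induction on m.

Claim: g_m = 2m^3 − 3m^2 − m − 1.

Base case: g_1 = -3, and 2·1^3 − 3·1^2 − 1 − 1 = -3.
Assume g_r = 2r^3 − 3r^2 − r − 1.
Then g_{r+1} = g_r + (6r^2 − 2) = (2r^3 − 3r^2 − r − 1) + (6r^2 − 2) = 2r^3 + 3r^2 − r − 3,
and 2·(r+1)^3 − 3·(r+1)^2 − (r+1) − 1 = 2r^3 + 3r^2 − r − 3.
This completes the inductive step, so g_m = 2m^3 − 3m^2 − m − 1 for all m ≥ 1.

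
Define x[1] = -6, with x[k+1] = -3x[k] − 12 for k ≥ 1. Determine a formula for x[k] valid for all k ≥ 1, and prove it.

Claim: x[k] = (-3)^k − 3.

Base case: x[1] = -6, and (-3)^1 − 3 = -3 − 3 = -6.
Assume x[j] = (-3)^j − 3 for some j ≥ 1.
Then x[j+1] = -3x[j] − 12 = -3·((-3)^j − 3) − 12 = -3·(-3)^j + 9 − 12 = (-3)^{j+1} − 3.
By induction, x[k] = (-3)^k − 3 for all k ≥ 1.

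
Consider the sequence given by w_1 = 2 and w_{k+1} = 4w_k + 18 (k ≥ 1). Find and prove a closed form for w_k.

Claim: w_k = 2·4^k − 6.

Base case: w_1 = 2, and 2·4^1 − 6 = 8 − 6 = 2.
Assume w_j = 2·4^j − 6 for some j ≥ 1.
Then w_{j+1} = 4w_j + 18 = 4·(2·4^j − 6) + 18 = 8·4^j − 24 + 18 = 2·4^{j+1} − 6.
Hence w_k = 2·4^k − 6 for every k ≥ 1, by induction.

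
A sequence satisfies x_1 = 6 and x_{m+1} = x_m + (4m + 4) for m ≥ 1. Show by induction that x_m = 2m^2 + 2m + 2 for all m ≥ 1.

Base case: x_1 = 6, and 2·1^2 + 2·1 + 2 = 6.
Assume x_j = 2j^2 + 2j + 2.
Then x_{j+1} = x_j + (4j + 4) = (2j^2 + 2j + 2) + (4j + 4) = 2j^2 + 6j + 6,
and 2·(j+1)^2 + 2·(j+1) + 2 = 2j^2 + 6j + 6.
Hence x_m = 2m^2 + 2m + 2 for every m ≥ 1, by induction.

x_m = 2m^2 + 2m + 2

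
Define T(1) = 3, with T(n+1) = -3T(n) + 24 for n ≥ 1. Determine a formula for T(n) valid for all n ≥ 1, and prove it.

Claim: T(n) = (-3)^n + 6.

Base case: T(1) = 3, and (-3)^1 + 6 = -3 + 6 = 3.
Assume T(k) = (-3)^k + 6 for some k ≥ 1.
Then T(k+1) = -3T(k) + 24 = -3·((-3)^k + 6) + 24 = -3·(-3)^k − 18 + 24 = (-3)^{k+1} + 6.
By induction, T(n) = (-3)^n + 6 for all n ≥ 1.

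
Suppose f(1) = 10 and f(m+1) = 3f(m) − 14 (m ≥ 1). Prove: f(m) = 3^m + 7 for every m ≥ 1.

Base case: f(1) = 10, and 3^1 + 7 = 3 + 7 = 10.
Assume f(r) = 3^r + 7 for some r ≥ 1.
Then f(r+1) = 3f(r) − 14 = 3·(3^r + 7) − 14 = 3^{r+1} + 21 − 14 = 3^{r+1} + 7.
Hence f(m) = 3^m + 7 for every m ≥ 1, by induction.

f(m) = 3^m + 7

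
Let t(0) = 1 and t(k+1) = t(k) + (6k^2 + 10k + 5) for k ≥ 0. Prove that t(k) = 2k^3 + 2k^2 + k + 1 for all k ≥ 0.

Base case: t(0) = 1, and 2·0^3 + 2·0^2 + 0 + 1 = 1.
Assume t(j) = 2j^3 + 2j^2 + j + 1.
Then t(j+1) = t(j) + (6j^2 + 10j + 5) = (2j^3 + 2j^2 + j + 1) + (6j^2 + 10j + 5) = 2j^3 + 8j^2 + 11j + 6,
and 2·(j+1)^3 + 2·(j+1)^2 + (j+1) + 1 = 2j^3 + 8j^2 + 11j + 6.
By induction, t(k) = 2k^3 + 2k^2 + k + 1 for all k ≥ 0.

t(k) = 2k^3 + 2k^2 + k + 1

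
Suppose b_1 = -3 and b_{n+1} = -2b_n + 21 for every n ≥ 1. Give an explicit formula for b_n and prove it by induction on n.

Claim: b_n = 5·(-2)^n + 7.

Base case: b_1 = -3, and 5·(-2)^1 + 7 = -10 + 7 = -3.
Assume b_j = 5·(-2)^j + 7 for some j ≥ 1.
Then b_{j+1} = -2b_j + 21 = -2·(5·(-2)^j + 7) + 21 = -10·(-2)^j − 14 + 21 = 5·(-2)^{j+1} + 7.
So the formula holds for j+1, and by induction b_n = 5·(-2)^n + 7 for all n ≥ 1.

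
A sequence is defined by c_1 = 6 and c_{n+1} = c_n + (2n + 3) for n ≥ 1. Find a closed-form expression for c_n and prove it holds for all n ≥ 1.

Claim: c_n = n^2 + 2n + 3.

Base case: c_1 = 6, and 1^2 + 2·1 + 3 = 6.
Assume c_m = m^2 + 2m + 3.
Then c_{m+1} = c_m + (2m + 3) = (m^2 + 2m + 3) + (2m + 3) = m^2 + 4m + 6,
and (m+1)^2 + 2·(m+1) + 3 = m^2 + 4m + 6.
By induction, c_n = n^2 + 2n + 3 for all n ≥ 1.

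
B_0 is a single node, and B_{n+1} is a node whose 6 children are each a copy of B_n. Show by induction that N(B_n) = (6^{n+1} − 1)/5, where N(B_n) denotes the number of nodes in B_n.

Base case: N(B_0) = 1, and (6^{0+1} − 1)/5 = 1.
Assume N(B_m) = (6^{m+1} − 1)/5.
Then N(B_{m+1}) = 1 + 6N(B_m) = 1 + 6·(6^{m+1} − 1)/5 = 1 + (6^{m+2} − 6)/5 = (5 + 6^{m+2} − 6)/5 = (6^{m+2} − 1)/5.
By induction, N(B_n) = (6^{n+1} − 1)/5 for all n ≥ 0.

N(B_n) = (6^{n+1} − 1)/5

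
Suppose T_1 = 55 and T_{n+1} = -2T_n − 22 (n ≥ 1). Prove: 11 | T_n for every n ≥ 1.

Base case: T_1 = 55 = 11·5, so 11 | T_1.
Assume 11 | T_k, so T_k = 11t for some integer t.
Then T_{k+1} = -2T_k − 22 = -2·(11t) − 22 = 11(-2t − 2), so 11 | T_{k+1}.
By induction, 11 | T_n for all n ≥ 1.

11 | T_n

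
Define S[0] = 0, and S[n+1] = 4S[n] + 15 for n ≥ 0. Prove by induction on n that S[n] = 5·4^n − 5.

Base case: S[0] = 0, and 5·4^0 − 5 = 5 − 5 = 0.
Assume S[k] = 5·4^k − 5 for some k ≥ 0.
Then S[k+1] = 4S[k] + 15 = 4·(5·4^k − 5) + 15 = 20·4^k − 20 + 15 = 5·4^{k+1} − 5.
By induction, S[n] = 5·4^n − 5 for all n ≥ 0.

S[n] = 5·4^n − 5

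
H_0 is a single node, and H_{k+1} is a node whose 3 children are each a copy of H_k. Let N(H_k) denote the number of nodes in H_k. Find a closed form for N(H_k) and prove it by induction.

Claim: N(H_k) = (3^{k+1} − 1)/2.

Base case: N(H_0) = 1, and (3^{0+1} − 1)/2 = 1.
Assume N(H_r) = (3^{r+1} − 1)/2.
Then N(H_{r+1}) = 1 + 3N(H_r) = 1 + 3·(3^{r+1} − 1)/2 = 1 + (3^{r+2} − 3)/2 = (2 + 3^{r+2} − 3)/2 = (3^{r+2} − 1)/2.
By induction, N(H_k) = (3^{k+1} − 1)/2 for all k ≥ 0.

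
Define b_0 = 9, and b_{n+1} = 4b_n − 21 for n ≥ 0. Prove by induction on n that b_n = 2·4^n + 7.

Base case: b_0 = 9, and 2·4^0 + 7 = 2 + 7 = 9.
Assume b_r = 2·4^r + 7 for some r ≥ 0.
Then b_{r+1} = 4b_r − 21 = 4·(2·4^r + 7) − 21 = 8·4^r + 28 − 21 = 2·4^{r+1} + 7.
By induction, b_n = 2·4^n + 7 for all n ≥ 0.

b_n = 2·4^n + 7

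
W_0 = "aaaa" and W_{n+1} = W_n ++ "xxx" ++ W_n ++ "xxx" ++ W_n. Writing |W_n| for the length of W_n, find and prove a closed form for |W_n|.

Claim: |W_n| = 7·3^n − 3.

Base case: |W_0| = 4, and 7·3^0 − 3 = 4.
Assume |W_k| = 7·3^k − 3.
Then |W_{k+1}| = 3|W_k| + 6 = 3(7·3^k − 3) + 6 = 7·3^{k+1} − 9 + 6 = 7·3^{k+1} − 3.
So the formula holds for k+1, and by induction |W_n| = 7·3^n − 3 for all n ≥ 0.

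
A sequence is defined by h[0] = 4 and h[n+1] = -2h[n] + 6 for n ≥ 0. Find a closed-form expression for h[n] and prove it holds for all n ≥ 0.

Claim: h[n] = 2·(-2)^n + 2.

Base case: h[0] = 4, and 2·(-2)^0 + 2 = 2 + 2 = 4.
Assume h[k] = 2·(-2)^k + 2 for some k ≥ 0.
Then h[k+1] = -2h[k] + 6 = -2·(2·(-2)^k + 2) + 6 = -4·(-2)^k − 4 + 6 = 2·(-2)^{k+1} + 2.
So the formula holds for k+1, and by induction h[n] = 2·(-2)^n + 2 for all n ≥ 0.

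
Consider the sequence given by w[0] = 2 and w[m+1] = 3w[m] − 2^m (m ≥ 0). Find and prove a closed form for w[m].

Claim: w[m] = 3^m + 2^m.

Base case: w[0] = 2, and 3^0 + 2^0 = 1 + 1 = 2.
Assume w[r] = 3^r + 2^r for some r ≥ 0.
Then w[r+1] = 3w[r] − 2^r = 3·(3^r + 2^r) − 2^r = 3^{r+1} + 3·2^r − 2^r = 3^{r+1} + 2·2^r = 3^{r+1} + 2^{r+1}.
So the formula holds for r+1, and by induction w[m] = 3^m + 2^m for all m ≥ 0.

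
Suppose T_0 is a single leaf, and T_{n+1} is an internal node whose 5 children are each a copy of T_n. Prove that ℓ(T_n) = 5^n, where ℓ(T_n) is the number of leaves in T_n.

Base case: ℓ(T_0) = 1, and 5^0 = 1.
Assume ℓ(T_r) = 5^r.
Then ℓ(T_{r+1}) = 5·ℓ(T_r) = 5·5^r = 5^{r+1}.
So the formula holds for r+1, and by induction ℓ(T_n) = 5^n for all n ≥ 0.

ℓ(T_n) = 5^n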